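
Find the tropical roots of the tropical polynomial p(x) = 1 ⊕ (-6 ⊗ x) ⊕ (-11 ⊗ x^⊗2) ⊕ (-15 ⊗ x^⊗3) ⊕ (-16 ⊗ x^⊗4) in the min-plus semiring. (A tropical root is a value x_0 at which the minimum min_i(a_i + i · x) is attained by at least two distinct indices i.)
Roots: {1, 4, 5, 7}

Each tropical root is a break point of the lower envelope of the lines y = a_i + i · x (there are 5 lines, with slopes 0, 1, ..., 4). Only the lines that attain the minimum somewhere contribute to roots; other lines are dominated. Here the surviving (envelope) indices are i = 4, i = 3, i = 2, i = 1, i = 0.
Intersections between consecutive envelope lines give the roots: for adjacent envelope indices i < j the intersection is x = (a_i − a_j) / (j − i). Reading off the sorted break points: {1, 4, 5, 7}.
Verification: at each break x_0, at least two indices attain the minimum of min_i(a_i + i · x_0).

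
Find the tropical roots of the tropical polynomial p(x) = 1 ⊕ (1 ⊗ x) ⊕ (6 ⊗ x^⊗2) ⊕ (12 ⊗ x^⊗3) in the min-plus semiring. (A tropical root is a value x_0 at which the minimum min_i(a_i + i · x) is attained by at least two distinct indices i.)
Roots: {-6, -5, 0}

Each tropical root is a break point of the lower envelope of the lines y = a_i + i · x (there are 4 lines, with slopes 0, 1, ..., 3). Only the lines that attain the minimum somewhere contribute to roots; other lines are dominated. Here the surviving (envelope) indices are i = 3, i = 2, i = 1, i = 0.
Intersections between consecutive envelope lines give the roots: for adjacent envelope indices i < j the intersection is x = (a_i − a_j) / (j − i). Reading off the sorted break points: {-6, -5, 0}.
Verification: at each break x_0, at least two indices attain the minimum of min_i(a_i + i · x_0).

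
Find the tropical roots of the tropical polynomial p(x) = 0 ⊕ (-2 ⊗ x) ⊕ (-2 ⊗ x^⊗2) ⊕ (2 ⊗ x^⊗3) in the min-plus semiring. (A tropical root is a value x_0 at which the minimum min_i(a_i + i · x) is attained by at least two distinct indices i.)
Roots: {-4, 0, 2}

Each tropical root is a break point of the lower envelope of the lines y = a_i + i · x (there are 4 lines, with slopes 0, 1, ..., 3). Only the lines that attain the minimum somewhere contribute to roots; other lines are dominated. Here the surviving (envelope) indices are i = 3, i = 2, i = 1, i = 0.
Intersections between consecutive envelope lines give the roots: for adjacent envelope indices i < j the intersection is x = (a_i − a_j) / (j − i). Reading off the sorted break points: {-4, 0, 2}.
Verification: at each break x_0, at least two indices attain the minimum of min_i(a_i + i · x_0).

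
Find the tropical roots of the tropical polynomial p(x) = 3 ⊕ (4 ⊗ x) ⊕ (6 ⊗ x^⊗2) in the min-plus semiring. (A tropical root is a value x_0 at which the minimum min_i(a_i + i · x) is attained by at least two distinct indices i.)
Roots: {-2, -1}

Each tropical root is a break point of the lower envelope of the lines y = a_i + i · x (there are 3 lines, with slopes 0, 1, ..., 2). Only the lines that attain the minimum somewhere contribute to roots; other lines are dominated. Here the surviving (envelope) indices are i = 2, i = 1, i = 0.
Intersections between consecutive envelope lines give the roots: for adjacent envelope indices i < j the intersection is x = (a_i − a_j) / (j − i). Reading off the sorted break points: {-2, -1}.
Verification: at each break x_0, at least two indices attain the minimum of min_i(a_i + i · x_0).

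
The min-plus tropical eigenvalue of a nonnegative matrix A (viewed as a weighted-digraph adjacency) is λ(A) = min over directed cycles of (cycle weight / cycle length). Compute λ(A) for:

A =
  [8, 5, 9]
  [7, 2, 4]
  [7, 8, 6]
λ(A) = 2

Enumerate directed cycles and compute their means (weight / length). Sample:
  cycle 0 → 0: weight = 8, length = 1, mean = 8/1 ≈ 8.000
  cycle 1 → 1: weight = 2, length = 1, mean = 2/1 ≈ 2.000
  cycle 2 → 2: weight = 6, length = 1, mean = 6/1 ≈ 6.000
  cycle 0 → 1 → 0: weight = 12, length = 2, mean = 12/2 ≈ 6.000
  cycle 0 → 2 → 0: weight = 16, length = 2, mean = 16/2 ≈ 8.000
  cycle 1 → 0 → 1: weight = 12, length = 2, mean = 12/2 ≈ 6.000
Minimum mean = 2.000, attained e.g. along the cycle 1 → 1 with weight 2 and length 1. So λ(A) = 2/1 = 2.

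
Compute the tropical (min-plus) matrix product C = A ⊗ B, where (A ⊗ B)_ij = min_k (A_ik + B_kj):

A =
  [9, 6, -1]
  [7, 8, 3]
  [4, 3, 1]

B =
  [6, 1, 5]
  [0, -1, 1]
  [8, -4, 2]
A ⊗ B =
  [6, -5, 1]
  [8, -1, 5]
  [3, -3, 3]

Apply the min-plus product entry-by-entry:
  C[0][0] = min over k of (A[0][0] + B[0][0] = 9 + 6 = 15, A[0][1] + B[1][0] = 6 + 0 = 6, A[0][2] + B[2][0] = -1 + 8 = 7) = 6 (attained at k = 1)
  C[0][1] = min over k of (A[0][0] + B[0][1] = 9 + 1 = 10, A[0][1] + B[1][1] = 6 + -1 = 5, A[0][2] + B[2][1] = -1 + -4 = -5) = -5 (attained at k = 2)
  C[0][2] = min over k of (A[0][0] + B[0][2] = 9 + 5 = 14, A[0][1] + B[1][2] = 6 + 1 = 7, A[0][2] + B[2][2] = -1 + 2 = 1) = 1 (attained at k = 2)
  C[1][0] = min over k of (A[1][0] + B[0][0] = 7 + 6 = 13, A[1][1] + B[1][0] = 8 + 0 = 8, A[1][2] + B[2][0] = 3 + 8 = 11) = 8 (attained at k = 1)
  C[1][1] = min over k of (A[1][0] + B[0][1] = 7 + 1 = 8, A[1][1] + B[1][1] = 8 + -1 = 7, A[1][2] + B[2][1] = 3 + -4 = -1) = -1 (attained at k = 2)
  C[1][2] = min over k of (A[1][0] + B[0][2] = 7 + 5 = 12, A[1][1] + B[1][2] = 8 + 1 = 9, A[1][2] + B[2][2] = 3 + 2 = 5) = 5 (attained at k = 2)
  C[2][0] = min over k of (A[2][0] + B[0][0] = 4 + 6 = 10, A[2][1] + B[1][0] = 3 + 0 = 3, A[2][2] + B[2][0] = 1 + 8 = 9) = 3 (attained at k = 1)
  C[2][1] = min over k of (A[2][0] + B[0][1] = 4 + 1 = 5, A[2][1] + B[1][1] = 3 + -1 = 2, A[2][2] + B[2][1] = 1 + -4 = -3) = -3 (attained at k = 2)
  C[2][2] = min over k of (A[2][0] + B[0][2] = 4 + 5 = 9, A[2][1] + B[1][2] = 3 + 1 = 4, A[2][2] + B[2][2] = 1 + 2 = 3) = 3 (attained at k = 2)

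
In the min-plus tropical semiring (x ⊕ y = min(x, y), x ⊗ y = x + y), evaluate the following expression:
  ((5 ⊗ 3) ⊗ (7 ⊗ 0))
((5 ⊗ 3) ⊗ (7 ⊗ 0)) = 15

Expand innermost to outermost. Recall ⊕ takes the minimum of its arguments and ⊗ takes their sum. Working out the expression ((5 ⊗ 3) ⊗ (7 ⊗ 0)) gives 15.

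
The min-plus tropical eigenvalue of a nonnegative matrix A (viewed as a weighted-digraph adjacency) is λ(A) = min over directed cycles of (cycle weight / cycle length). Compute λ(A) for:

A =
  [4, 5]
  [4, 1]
λ(A) = 1

Enumerate directed cycles and compute their means (weight / length). Sample:
  cycle 0 → 0: weight = 4, length = 1, mean = 4/1 ≈ 4.000
  cycle 1 → 1: weight = 1, length = 1, mean = 1/1 ≈ 1.000
  cycle 0 → 1 → 0: weight = 9, length = 2, mean = 9/2 ≈ 4.500
  cycle 1 → 0 → 1: weight = 9, length = 2, mean = 9/2 ≈ 4.500
Minimum mean = 1.000, attained e.g. along the cycle 1 → 1 with weight 1 and length 1. So λ(A) = 1/1 = 1.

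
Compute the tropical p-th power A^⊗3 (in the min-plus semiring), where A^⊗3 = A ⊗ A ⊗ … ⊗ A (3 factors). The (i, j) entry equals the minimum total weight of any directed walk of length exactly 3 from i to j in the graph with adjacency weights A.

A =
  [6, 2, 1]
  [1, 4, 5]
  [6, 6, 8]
A^⊗3 =
  [7, 5, 4]
  [4, 7, 6]
  [9, 9, 8]

Each entry (A^⊗3)_ij equals the minimum over all length-3 walks i = v_0 → v_1 → … → v_3 = j of Σ_t A[v_t][v_{t+1}]. For example, for (i, j) = (0, 2) we minimise over 9 possible intermediate vertex sequences; the minimum is 4, attained along the walk 0 → 1 → 0 → 2.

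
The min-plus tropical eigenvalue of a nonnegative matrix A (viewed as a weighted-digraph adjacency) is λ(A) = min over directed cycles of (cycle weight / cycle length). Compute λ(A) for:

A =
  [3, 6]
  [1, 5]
λ(A) = 3

Enumerate directed cycles and compute their means (weight / length). Sample:
  cycle 0 → 0: weight = 3, length = 1, mean = 3/1 ≈ 3.000
  cycle 1 → 1: weight = 5, length = 1, mean = 5/1 ≈ 5.000
  cycle 0 → 1 → 0: weight = 7, length = 2, mean = 7/2 ≈ 3.500
  cycle 1 → 0 → 1: weight = 7, length = 2, mean = 7/2 ≈ 3.500
Minimum mean = 3.000, attained e.g. along the cycle 0 → 0 with weight 3 and length 1. So λ(A) = 3/1 = 3.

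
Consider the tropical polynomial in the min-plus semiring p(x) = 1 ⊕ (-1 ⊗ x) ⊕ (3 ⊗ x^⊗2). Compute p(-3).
p(-3) = -4

A tropical monomial a ⊗ x^⊗i evaluates to a + i · x. Evaluating each term at x = -3:
  Term 0 contributes 1 + 0 · -3 = 1
  Term 1 contributes -1 + 1 · -3 = -4
  Term 2 contributes 3 + 2 · -3 = -3
p(-3) = ⊕ of these = min[1, -4, -3] = -4.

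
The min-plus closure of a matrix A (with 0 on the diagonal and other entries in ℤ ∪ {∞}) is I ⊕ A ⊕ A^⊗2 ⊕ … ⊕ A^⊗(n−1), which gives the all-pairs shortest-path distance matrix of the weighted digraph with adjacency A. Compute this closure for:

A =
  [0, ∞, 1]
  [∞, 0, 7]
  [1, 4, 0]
Closure =
  [0, 5, 1]
  [8, 0, 7]
  [1, 4, 0]

This is the Floyd-Warshall all-pairs shortest-path computation. For each intermediate vertex k = 0, 1, …, 2, update dist[i][j] ← min(dist[i][j], dist[i][k] + dist[k][j]). The final matrix gives, for each (i, j), the minimum total weight of any directed path from i to j (possibly empty when i = j).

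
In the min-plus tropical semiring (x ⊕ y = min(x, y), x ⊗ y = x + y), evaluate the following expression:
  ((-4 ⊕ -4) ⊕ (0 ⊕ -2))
((-4 ⊕ -4) ⊕ (0 ⊕ -2)) = -4

Expand innermost to outermost. Recall ⊕ takes the minimum of its arguments and ⊗ takes their sum. Working out the expression ((-4 ⊕ -4) ⊕ (0 ⊕ -2)) gives -4.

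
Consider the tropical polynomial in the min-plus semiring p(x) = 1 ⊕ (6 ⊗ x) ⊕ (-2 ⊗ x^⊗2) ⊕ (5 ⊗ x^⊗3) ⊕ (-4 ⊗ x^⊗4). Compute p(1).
p(1) = 0

A tropical monomial a ⊗ x^⊗i evaluates to a + i · x. Evaluating each term at x = 1:
  Term 0 contributes 1 + 0 · 1 = 1
  Term 1 contributes 6 + 1 · 1 = 7
  Term 2 contributes -2 + 2 · 1 = 0
  Term 3 contributes 5 + 3 · 1 = 8
  Term 4 contributes -4 + 4 · 1 = 0
p(1) = ⊕ of these = min[1, 7, 0, 8, 0] = 0.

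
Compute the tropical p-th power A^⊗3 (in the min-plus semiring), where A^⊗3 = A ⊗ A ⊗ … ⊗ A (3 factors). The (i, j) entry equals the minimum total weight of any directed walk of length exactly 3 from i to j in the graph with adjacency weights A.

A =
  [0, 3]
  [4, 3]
A^⊗3 =
  [0, 3]
  [4, 7]

Each entry (A^⊗3)_ij equals the minimum over all length-3 walks i = v_0 → v_1 → … → v_3 = j of Σ_t A[v_t][v_{t+1}]. For example, for (i, j) = (0, 1) we minimise over 4 possible intermediate vertex sequences; the minimum is 3, attained along the walk 0 → 0 → 0 → 1.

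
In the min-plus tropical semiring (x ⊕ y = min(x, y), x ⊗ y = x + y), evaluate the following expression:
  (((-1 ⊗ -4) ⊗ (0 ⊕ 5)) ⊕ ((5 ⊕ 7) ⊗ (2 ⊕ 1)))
(((-1 ⊗ -4) ⊗ (0 ⊕ 5)) ⊕ ((5 ⊕ 7) ⊗ (2 ⊕ 1))) = -5

Expand innermost to outermost. Recall ⊕ takes the minimum of its arguments and ⊗ takes their sum. Working out the expression (((-1 ⊗ -4) ⊗ (0 ⊕ 5)) ⊕ ((5 ⊕ 7) ⊗ (2 ⊕ 1))) gives -5.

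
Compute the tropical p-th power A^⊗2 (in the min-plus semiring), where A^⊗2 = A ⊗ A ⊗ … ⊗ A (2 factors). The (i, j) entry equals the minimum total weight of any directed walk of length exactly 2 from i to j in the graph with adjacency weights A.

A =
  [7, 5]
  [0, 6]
A^⊗2 =
  [5, 11]
  [6, 5]

Each entry (A^⊗2)_ij equals the minimum over all length-2 walks i = v_0 → v_1 → … → v_2 = j of Σ_t A[v_t][v_{t+1}]. For example, for (i, j) = (0, 1) we minimise over 2 possible intermediate vertex sequences; the minimum is 11, attained along the walk 0 → 1 → 1.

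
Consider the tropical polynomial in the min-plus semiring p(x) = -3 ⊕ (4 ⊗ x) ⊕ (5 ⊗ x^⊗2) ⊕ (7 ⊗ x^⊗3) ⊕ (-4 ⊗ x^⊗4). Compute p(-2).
p(-2) = -12

A tropical monomial a ⊗ x^⊗i evaluates to a + i · x. Evaluating each term at x = -2:
  Term 0 contributes -3 + 0 · -2 = -3
  Term 1 contributes 4 + 1 · -2 = 2
  Term 2 contributes 5 + 2 · -2 = 1
  Term 3 contributes 7 + 3 · -2 = 1
  Term 4 contributes -4 + 4 · -2 = -12
p(-2) = ⊕ of these = min[-3, 2, 1, 1, -12] = -12.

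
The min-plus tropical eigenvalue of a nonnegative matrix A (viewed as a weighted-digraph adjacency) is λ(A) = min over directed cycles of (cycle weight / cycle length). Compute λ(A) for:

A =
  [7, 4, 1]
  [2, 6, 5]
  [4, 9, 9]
λ(A) = 5/2

Enumerate directed cycles and compute their means (weight / length). Sample:
  cycle 0 → 0: weight = 7, length = 1, mean = 7/1 ≈ 7.000
  cycle 1 → 1: weight = 6, length = 1, mean = 6/1 ≈ 6.000
  cycle 2 → 2: weight = 9, length = 1, mean = 9/1 ≈ 9.000
  cycle 0 → 1 → 0: weight = 6, length = 2, mean = 6/2 ≈ 3.000
  cycle 0 → 2 → 0: weight = 5, length = 2, mean = 5/2 ≈ 2.500
  cycle 1 → 0 → 1: weight = 6, length = 2, mean = 6/2 ≈ 3.000
Minimum mean = 2.500, attained e.g. along the cycle 0 → 2 → 0 with weight 5 and length 2. So λ(A) = 5/2 = 5/2.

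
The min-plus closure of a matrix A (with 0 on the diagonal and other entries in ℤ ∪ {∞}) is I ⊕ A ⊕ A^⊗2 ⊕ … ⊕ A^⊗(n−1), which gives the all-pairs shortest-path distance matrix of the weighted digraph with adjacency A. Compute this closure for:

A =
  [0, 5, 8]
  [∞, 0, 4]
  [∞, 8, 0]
Closure =
  [0, 5, 8]
  [∞, 0, 4]
  [∞, 8, 0]

This is the Floyd-Warshall all-pairs shortest-path computation. For each intermediate vertex k = 0, 1, …, 2, update dist[i][j] ← min(dist[i][j], dist[i][k] + dist[k][j]). The final matrix gives, for each (i, j), the minimum total weight of any directed path from i to j (possibly empty when i = j).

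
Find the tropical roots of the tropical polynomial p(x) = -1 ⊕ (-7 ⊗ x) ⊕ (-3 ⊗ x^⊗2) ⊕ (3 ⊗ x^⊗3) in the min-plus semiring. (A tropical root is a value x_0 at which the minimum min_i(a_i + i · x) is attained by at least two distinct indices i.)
Roots: {-6, -4, 6}

Each tropical root is a break point of the lower envelope of the lines y = a_i + i · x (there are 4 lines, with slopes 0, 1, ..., 3). Only the lines that attain the minimum somewhere contribute to roots; other lines are dominated. Here the surviving (envelope) indices are i = 3, i = 2, i = 1, i = 0.
Intersections between consecutive envelope lines give the roots: for adjacent envelope indices i < j the intersection is x = (a_i − a_j) / (j − i). Reading off the sorted break points: {-6, -4, 6}.
Verification: at each break x_0, at least two indices attain the minimum of min_i(a_i + i · x_0).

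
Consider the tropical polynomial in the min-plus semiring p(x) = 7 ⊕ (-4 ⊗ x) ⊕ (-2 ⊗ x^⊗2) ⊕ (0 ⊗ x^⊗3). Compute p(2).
p(2) = -2

A tropical monomial a ⊗ x^⊗i evaluates to a + i · x. Evaluating each term at x = 2:
  Term 0 contributes 7 + 0 · 2 = 7
  Term 1 contributes -4 + 1 · 2 = -2
  Term 2 contributes -2 + 2 · 2 = 2
  Term 3 contributes 0 + 3 · 2 = 6
p(2) = ⊕ of these = min[7, -2, 2, 6] = -2.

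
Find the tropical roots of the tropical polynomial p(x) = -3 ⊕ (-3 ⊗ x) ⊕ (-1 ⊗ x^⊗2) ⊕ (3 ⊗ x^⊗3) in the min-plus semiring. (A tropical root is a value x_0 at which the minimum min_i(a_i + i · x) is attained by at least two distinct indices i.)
Roots: {-4, -2, 0}

Each tropical root is a break point of the lower envelope of the lines y = a_i + i · x (there are 4 lines, with slopes 0, 1, ..., 3). Only the lines that attain the minimum somewhere contribute to roots; other lines are dominated. Here the surviving (envelope) indices are i = 3, i = 2, i = 1, i = 0.
Intersections between consecutive envelope lines give the roots: for adjacent envelope indices i < j the intersection is x = (a_i − a_j) / (j − i). Reading off the sorted break points: {-4, -2, 0}.
Verification: at each break x_0, at least two indices attain the minimum of min_i(a_i + i · x_0).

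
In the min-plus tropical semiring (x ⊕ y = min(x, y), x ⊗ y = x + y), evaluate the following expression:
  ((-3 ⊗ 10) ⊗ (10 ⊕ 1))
((-3 ⊗ 10) ⊗ (10 ⊕ 1)) = 8

Expand innermost to outermost. Recall ⊕ takes the minimum of its arguments and ⊗ takes their sum. Working out the expression ((-3 ⊗ 10) ⊗ (10 ⊕ 1)) gives 8.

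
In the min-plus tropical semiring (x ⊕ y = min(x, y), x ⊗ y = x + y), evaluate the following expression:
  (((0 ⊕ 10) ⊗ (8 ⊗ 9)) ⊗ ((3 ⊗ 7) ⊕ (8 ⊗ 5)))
(((0 ⊕ 10) ⊗ (8 ⊗ 9)) ⊗ ((3 ⊗ 7) ⊕ (8 ⊗ 5))) = 27

Expand innermost to outermost. Recall ⊕ takes the minimum of its arguments and ⊗ takes their sum. Working out the expression (((0 ⊕ 10) ⊗ (8 ⊗ 9)) ⊗ ((3 ⊗ 7) ⊕ (8 ⊗ 5))) gives 27.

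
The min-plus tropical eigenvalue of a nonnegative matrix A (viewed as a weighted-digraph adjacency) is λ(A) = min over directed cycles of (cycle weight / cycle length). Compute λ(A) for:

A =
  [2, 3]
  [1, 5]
λ(A) = 2

Enumerate directed cycles and compute their means (weight / length). Sample:
  cycle 0 → 0: weight = 2, length = 1, mean = 2/1 ≈ 2.000
  cycle 1 → 1: weight = 5, length = 1, mean = 5/1 ≈ 5.000
  cycle 0 → 1 → 0: weight = 4, length = 2, mean = 4/2 ≈ 2.000
  cycle 1 → 0 → 1: weight = 4, length = 2, mean = 4/2 ≈ 2.000
Minimum mean = 2.000, attained e.g. along the cycle 0 → 0 with weight 2 and length 1. So λ(A) = 2/1 = 2.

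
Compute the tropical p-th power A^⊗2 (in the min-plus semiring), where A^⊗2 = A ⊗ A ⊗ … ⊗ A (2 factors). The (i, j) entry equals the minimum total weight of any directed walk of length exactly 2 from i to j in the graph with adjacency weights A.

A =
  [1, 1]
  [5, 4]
A^⊗2 =
  [2, 2]
  [6, 6]

Each entry (A^⊗2)_ij equals the minimum over all length-2 walks i = v_0 → v_1 → … → v_2 = j of Σ_t A[v_t][v_{t+1}]. For example, for (i, j) = (0, 1) we minimise over 2 possible intermediate vertex sequences; the minimum is 2, attained along the walk 0 → 0 → 1.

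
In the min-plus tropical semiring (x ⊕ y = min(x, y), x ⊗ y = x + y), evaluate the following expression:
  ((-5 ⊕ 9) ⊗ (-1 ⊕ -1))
((-5 ⊕ 9) ⊗ (-1 ⊕ -1)) = -6

Expand innermost to outermost. Recall ⊕ takes the minimum of its arguments and ⊗ takes their sum. Working out the expression ((-5 ⊕ 9) ⊗ (-1 ⊕ -1)) gives -6.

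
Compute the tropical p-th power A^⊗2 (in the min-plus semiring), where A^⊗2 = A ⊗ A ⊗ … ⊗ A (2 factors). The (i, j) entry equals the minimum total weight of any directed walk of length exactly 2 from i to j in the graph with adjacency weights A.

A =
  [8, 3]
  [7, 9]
A^⊗2 =
  [10, 11]
  [15, 10]

Each entry (A^⊗2)_ij equals the minimum over all length-2 walks i = v_0 → v_1 → … → v_2 = j of Σ_t A[v_t][v_{t+1}]. For example, for (i, j) = (0, 1) we minimise over 2 possible intermediate vertex sequences; the minimum is 11, attained along the walk 0 → 0 → 1.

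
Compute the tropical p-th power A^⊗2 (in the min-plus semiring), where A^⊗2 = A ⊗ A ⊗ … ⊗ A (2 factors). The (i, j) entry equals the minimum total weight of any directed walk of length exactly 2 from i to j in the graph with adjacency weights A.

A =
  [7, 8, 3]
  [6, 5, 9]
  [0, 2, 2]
A^⊗2 =
  [3, 5, 5]
  [9, 10, 9]
  [2, 4, 3]

Each entry (A^⊗2)_ij equals the minimum over all length-2 walks i = v_0 → v_1 → … → v_2 = j of Σ_t A[v_t][v_{t+1}]. For example, for (i, j) = (0, 2) we minimise over 3 possible intermediate vertex sequences; the minimum is 5, attained along the walk 0 → 2 → 2.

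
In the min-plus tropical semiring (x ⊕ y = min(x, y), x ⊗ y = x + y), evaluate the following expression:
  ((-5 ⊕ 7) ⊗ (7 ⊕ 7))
((-5 ⊕ 7) ⊗ (7 ⊕ 7)) = 2

Expand innermost to outermost. Recall ⊕ takes the minimum of its arguments and ⊗ takes their sum. Working out the expression ((-5 ⊕ 7) ⊗ (7 ⊕ 7)) gives 2.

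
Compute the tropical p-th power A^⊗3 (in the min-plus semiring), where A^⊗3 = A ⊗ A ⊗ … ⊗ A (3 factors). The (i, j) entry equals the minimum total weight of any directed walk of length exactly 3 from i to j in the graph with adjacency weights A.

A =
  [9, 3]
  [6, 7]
A^⊗3 =
  [16, 12]
  [15, 16]

Each entry (A^⊗3)_ij equals the minimum over all length-3 walks i = v_0 → v_1 → … → v_3 = j of Σ_t A[v_t][v_{t+1}]. For example, for (i, j) = (0, 1) we minimise over 4 possible intermediate vertex sequences; the minimum is 12, attained along the walk 0 → 1 → 0 → 1.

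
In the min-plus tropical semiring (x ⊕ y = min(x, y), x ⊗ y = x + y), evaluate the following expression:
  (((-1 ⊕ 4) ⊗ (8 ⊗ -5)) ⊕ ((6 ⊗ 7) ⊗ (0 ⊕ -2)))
(((-1 ⊕ 4) ⊗ (8 ⊗ -5)) ⊕ ((6 ⊗ 7) ⊗ (0 ⊕ -2))) = 2

Expand innermost to outermost. Recall ⊕ takes the minimum of its arguments and ⊗ takes their sum. Working out the expression (((-1 ⊕ 4) ⊗ (8 ⊗ -5)) ⊕ ((6 ⊗ 7) ⊗ (0 ⊕ -2))) gives 2.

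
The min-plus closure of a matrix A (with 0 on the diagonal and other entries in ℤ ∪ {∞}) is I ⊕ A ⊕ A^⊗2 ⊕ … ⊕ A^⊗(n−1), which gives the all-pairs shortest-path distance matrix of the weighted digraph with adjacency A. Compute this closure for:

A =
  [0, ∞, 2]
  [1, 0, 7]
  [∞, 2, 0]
Closure =
  [0, 4, 2]
  [1, 0, 3]
  [3, 2, 0]

This is the Floyd-Warshall all-pairs shortest-path computation. For each intermediate vertex k = 0, 1, …, 2, update dist[i][j] ← min(dist[i][j], dist[i][k] + dist[k][j]). The final matrix gives, for each (i, j), the minimum total weight of any directed path from i to j (possibly empty when i = j).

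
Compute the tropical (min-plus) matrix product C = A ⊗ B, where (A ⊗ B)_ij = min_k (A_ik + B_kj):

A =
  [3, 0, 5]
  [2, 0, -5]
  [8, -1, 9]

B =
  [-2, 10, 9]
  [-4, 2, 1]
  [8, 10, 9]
A ⊗ B =
  [-4, 2, 1]
  [-4, 2, 1]
  [-5, 1, 0]

Apply the min-plus product entry-by-entry:
  C[0][0] = min over k of (A[0][0] + B[0][0] = 3 + -2 = 1, A[0][1] + B[1][0] = 0 + -4 = -4, A[0][2] + B[2][0] = 5 + 8 = 13) = -4 (attained at k = 1)
  C[0][1] = min over k of (A[0][0] + B[0][1] = 3 + 10 = 13, A[0][1] + B[1][1] = 0 + 2 = 2, A[0][2] + B[2][1] = 5 + 10 = 15) = 2 (attained at k = 1)
  C[0][2] = min over k of (A[0][0] + B[0][2] = 3 + 9 = 12, A[0][1] + B[1][2] = 0 + 1 = 1, A[0][2] + B[2][2] = 5 + 9 = 14) = 1 (attained at k = 1)
  C[1][0] = min over k of (A[1][0] + B[0][0] = 2 + -2 = 0, A[1][1] + B[1][0] = 0 + -4 = -4, A[1][2] + B[2][0] = -5 + 8 = 3) = -4 (attained at k = 1)
  C[1][1] = min over k of (A[1][0] + B[0][1] = 2 + 10 = 12, A[1][1] + B[1][1] = 0 + 2 = 2, A[1][2] + B[2][1] = -5 + 10 = 5) = 2 (attained at k = 1)
  C[1][2] = min over k of (A[1][0] + B[0][2] = 2 + 9 = 11, A[1][1] + B[1][2] = 0 + 1 = 1, A[1][2] + B[2][2] = -5 + 9 = 4) = 1 (attained at k = 1)
  C[2][0] = min over k of (A[2][0] + B[0][0] = 8 + -2 = 6, A[2][1] + B[1][0] = -1 + -4 = -5, A[2][2] + B[2][0] = 9 + 8 = 17) = -5 (attained at k = 1)
  C[2][1] = min over k of (A[2][0] + B[0][1] = 8 + 10 = 18, A[2][1] + B[1][1] = -1 + 2 = 1, A[2][2] + B[2][1] = 9 + 10 = 19) = 1 (attained at k = 1)
  C[2][2] = min over k of (A[2][0] + B[0][2] = 8 + 9 = 17, A[2][1] + B[1][2] = -1 + 1 = 0, A[2][2] + B[2][2] = 9 + 9 = 18) = 0 (attained at k = 1)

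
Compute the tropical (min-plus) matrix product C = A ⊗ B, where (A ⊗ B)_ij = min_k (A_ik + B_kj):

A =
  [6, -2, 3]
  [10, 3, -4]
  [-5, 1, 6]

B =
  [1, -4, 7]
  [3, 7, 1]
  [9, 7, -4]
A ⊗ B =
  [1, 2, -1]
  [5, 3, -8]
  [-4, -9, 2]

Apply the min-plus product entry-by-entry:
  C[0][0] = min over k of (A[0][0] + B[0][0] = 6 + 1 = 7, A[0][1] + B[1][0] = -2 + 3 = 1, A[0][2] + B[2][0] = 3 + 9 = 12) = 1 (attained at k = 1)
  C[0][1] = min over k of (A[0][0] + B[0][1] = 6 + -4 = 2, A[0][1] + B[1][1] = -2 + 7 = 5, A[0][2] + B[2][1] = 3 + 7 = 10) = 2 (attained at k = 0)
  C[0][2] = min over k of (A[0][0] + B[0][2] = 6 + 7 = 13, A[0][1] + B[1][2] = -2 + 1 = -1, A[0][2] + B[2][2] = 3 + -4 = -1) = -1 (attained at k = 1)
  C[1][0] = min over k of (A[1][0] + B[0][0] = 10 + 1 = 11, A[1][1] + B[1][0] = 3 + 3 = 6, A[1][2] + B[2][0] = -4 + 9 = 5) = 5 (attained at k = 2)
  C[1][1] = min over k of (A[1][0] + B[0][1] = 10 + -4 = 6, A[1][1] + B[1][1] = 3 + 7 = 10, A[1][2] + B[2][1] = -4 + 7 = 3) = 3 (attained at k = 2)
  C[1][2] = min over k of (A[1][0] + B[0][2] = 10 + 7 = 17, A[1][1] + B[1][2] = 3 + 1 = 4, A[1][2] + B[2][2] = -4 + -4 = -8) = -8 (attained at k = 2)
  C[2][0] = min over k of (A[2][0] + B[0][0] = -5 + 1 = -4, A[2][1] + B[1][0] = 1 + 3 = 4, A[2][2] + B[2][0] = 6 + 9 = 15) = -4 (attained at k = 0)
  C[2][1] = min over k of (A[2][0] + B[0][1] = -5 + -4 = -9, A[2][1] + B[1][1] = 1 + 7 = 8, A[2][2] + B[2][1] = 6 + 7 = 13) = -9 (attained at k = 0)
  C[2][2] = min over k of (A[2][0] + B[0][2] = -5 + 7 = 2, A[2][1] + B[1][2] = 1 + 1 = 2, A[2][2] + B[2][2] = 6 + -4 = 2) = 2 (attained at k = 0)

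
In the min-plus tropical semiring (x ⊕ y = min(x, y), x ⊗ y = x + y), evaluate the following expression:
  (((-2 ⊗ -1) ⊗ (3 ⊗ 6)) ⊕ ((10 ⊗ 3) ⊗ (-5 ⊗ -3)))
(((-2 ⊗ -1) ⊗ (3 ⊗ 6)) ⊕ ((10 ⊗ 3) ⊗ (-5 ⊗ -3))) = 5

Expand innermost to outermost. Recall ⊕ takes the minimum of its arguments and ⊗ takes their sum. Working out the expression (((-2 ⊗ -1) ⊗ (3 ⊗ 6)) ⊕ ((10 ⊗ 3) ⊗ (-5 ⊗ -3))) gives 5.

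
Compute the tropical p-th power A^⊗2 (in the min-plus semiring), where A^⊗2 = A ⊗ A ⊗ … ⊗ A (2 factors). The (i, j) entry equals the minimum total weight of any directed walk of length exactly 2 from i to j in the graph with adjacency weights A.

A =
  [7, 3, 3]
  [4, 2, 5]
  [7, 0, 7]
A^⊗2 =
  [7, 3, 8]
  [6, 4, 7]
  [4, 2, 5]

Each entry (A^⊗2)_ij equals the minimum over all length-2 walks i = v_0 → v_1 → … → v_2 = j of Σ_t A[v_t][v_{t+1}]. For example, for (i, j) = (0, 2) we minimise over 3 possible intermediate vertex sequences; the minimum is 8, attained along the walk 0 → 1 → 2.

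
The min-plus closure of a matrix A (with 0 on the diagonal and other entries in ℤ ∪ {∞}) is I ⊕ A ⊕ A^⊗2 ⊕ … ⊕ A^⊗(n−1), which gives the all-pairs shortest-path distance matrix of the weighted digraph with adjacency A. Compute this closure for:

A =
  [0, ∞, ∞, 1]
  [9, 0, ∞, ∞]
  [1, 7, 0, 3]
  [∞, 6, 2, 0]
Closure =
  [0, 7, 3, 1]
  [9, 0, 12, 10]
  [1, 7, 0, 2]
  [3, 6, 2, 0]

This is the Floyd-Warshall all-pairs shortest-path computation. For each intermediate vertex k = 0, 1, …, 3, update dist[i][j] ← min(dist[i][j], dist[i][k] + dist[k][j]). The final matrix gives, for each (i, j), the minimum total weight of any directed path from i to j (possibly empty when i = j).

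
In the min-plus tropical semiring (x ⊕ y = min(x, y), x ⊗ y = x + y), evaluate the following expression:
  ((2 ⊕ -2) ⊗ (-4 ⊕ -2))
((2 ⊕ -2) ⊗ (-4 ⊕ -2)) = -6

Expand innermost to outermost. Recall ⊕ takes the minimum of its arguments and ⊗ takes their sum. Working out the expression ((2 ⊕ -2) ⊗ (-4 ⊕ -2)) gives -6.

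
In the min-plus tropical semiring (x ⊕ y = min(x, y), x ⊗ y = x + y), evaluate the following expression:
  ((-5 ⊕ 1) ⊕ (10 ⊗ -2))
((-5 ⊕ 1) ⊕ (10 ⊗ -2)) = -5

Expand innermost to outermost. Recall ⊕ takes the minimum of its arguments and ⊗ takes their sum. Working out the expression ((-5 ⊕ 1) ⊕ (10 ⊗ -2)) gives -5.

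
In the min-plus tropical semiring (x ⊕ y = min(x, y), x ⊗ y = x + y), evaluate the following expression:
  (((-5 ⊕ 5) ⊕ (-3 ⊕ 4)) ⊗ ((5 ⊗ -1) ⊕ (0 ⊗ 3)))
(((-5 ⊕ 5) ⊕ (-3 ⊕ 4)) ⊗ ((5 ⊗ -1) ⊕ (0 ⊗ 3))) = -2

Expand innermost to outermost. Recall ⊕ takes the minimum of its arguments and ⊗ takes their sum. Working out the expression (((-5 ⊕ 5) ⊕ (-3 ⊕ 4)) ⊗ ((5 ⊗ -1) ⊕ (0 ⊗ 3))) gives -2.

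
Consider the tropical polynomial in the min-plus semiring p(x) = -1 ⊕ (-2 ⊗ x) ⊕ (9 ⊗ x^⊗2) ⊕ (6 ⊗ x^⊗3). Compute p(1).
p(1) = -1

A tropical monomial a ⊗ x^⊗i evaluates to a + i · x. Evaluating each term at x = 1:
  Term 0 contributes -1 + 0 · 1 = -1
  Term 1 contributes -2 + 1 · 1 = -1
  Term 2 contributes 9 + 2 · 1 = 11
  Term 3 contributes 6 + 3 · 1 = 9
p(1) = ⊕ of these = min[-1, -1, 11, 9] = -1.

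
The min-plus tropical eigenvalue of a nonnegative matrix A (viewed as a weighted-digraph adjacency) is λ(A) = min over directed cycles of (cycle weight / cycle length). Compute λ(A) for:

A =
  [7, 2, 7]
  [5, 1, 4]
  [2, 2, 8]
λ(A) = 1

Enumerate directed cycles and compute their means (weight / length). Sample:
  cycle 0 → 0: weight = 7, length = 1, mean = 7/1 ≈ 7.000
  cycle 1 → 1: weight = 1, length = 1, mean = 1/1 ≈ 1.000
  cycle 2 → 2: weight = 8, length = 1, mean = 8/1 ≈ 8.000
  cycle 0 → 1 → 0: weight = 7, length = 2, mean = 7/2 ≈ 3.500
  cycle 0 → 2 → 0: weight = 9, length = 2, mean = 9/2 ≈ 4.500
  cycle 1 → 0 → 1: weight = 7, length = 2, mean = 7/2 ≈ 3.500
Minimum mean = 1.000, attained e.g. along the cycle 1 → 1 with weight 1 and length 1. So λ(A) = 1/1 = 1.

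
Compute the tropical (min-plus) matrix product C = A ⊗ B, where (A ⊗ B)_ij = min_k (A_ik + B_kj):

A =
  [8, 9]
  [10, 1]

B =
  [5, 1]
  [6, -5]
A ⊗ B =
  [13, 4]
  [7, -4]

Apply the min-plus product entry-by-entry:
  C[0][0] = min over k of (A[0][0] + B[0][0] = 8 + 5 = 13, A[0][1] + B[1][0] = 9 + 6 = 15) = 13 (attained at k = 0)
  C[0][1] = min over k of (A[0][0] + B[0][1] = 8 + 1 = 9, A[0][1] + B[1][1] = 9 + -5 = 4) = 4 (attained at k = 1)
  C[1][0] = min over k of (A[1][0] + B[0][0] = 10 + 5 = 15, A[1][1] + B[1][0] = 1 + 6 = 7) = 7 (attained at k = 1)
  C[1][1] = min over k of (A[1][0] + B[0][1] = 10 + 1 = 11, A[1][1] + B[1][1] = 1 + -5 = -4) = -4 (attained at k = 1)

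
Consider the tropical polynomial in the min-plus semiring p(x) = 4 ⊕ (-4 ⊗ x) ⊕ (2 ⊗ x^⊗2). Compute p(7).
p(7) = 3

A tropical monomial a ⊗ x^⊗i evaluates to a + i · x. Evaluating each term at x = 7:
  Term 0 contributes 4 + 0 · 7 = 4
  Term 1 contributes -4 + 1 · 7 = 3
  Term 2 contributes 2 + 2 · 7 = 16
p(7) = ⊕ of these = min[4, 3, 16] = 3.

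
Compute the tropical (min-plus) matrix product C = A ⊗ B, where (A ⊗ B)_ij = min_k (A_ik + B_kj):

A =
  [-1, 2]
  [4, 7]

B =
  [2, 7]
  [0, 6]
A ⊗ B =
  [1, 6]
  [6, 11]

Apply the min-plus product entry-by-entry:
  C[0][0] = min over k of (A[0][0] + B[0][0] = -1 + 2 = 1, A[0][1] + B[1][0] = 2 + 0 = 2) = 1 (attained at k = 0)
  C[0][1] = min over k of (A[0][0] + B[0][1] = -1 + 7 = 6, A[0][1] + B[1][1] = 2 + 6 = 8) = 6 (attained at k = 0)
  C[1][0] = min over k of (A[1][0] + B[0][0] = 4 + 2 = 6, A[1][1] + B[1][0] = 7 + 0 = 7) = 6 (attained at k = 0)
  C[1][1] = min over k of (A[1][0] + B[0][1] = 4 + 7 = 11, A[1][1] + B[1][1] = 7 + 6 = 13) = 11 (attained at k = 0)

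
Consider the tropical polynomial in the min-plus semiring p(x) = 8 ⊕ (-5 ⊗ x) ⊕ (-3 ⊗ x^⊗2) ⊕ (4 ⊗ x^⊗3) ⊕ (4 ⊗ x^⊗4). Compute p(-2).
p(-2) = -7

A tropical monomial a ⊗ x^⊗i evaluates to a + i · x. Evaluating each term at x = -2:
  Term 0 contributes 8 + 0 · -2 = 8
  Term 1 contributes -5 + 1 · -2 = -7
  Term 2 contributes -3 + 2 · -2 = -7
  Term 3 contributes 4 + 3 · -2 = -2
  Term 4 contributes 4 + 4 · -2 = -4
p(-2) = ⊕ of these = min[8, -7, -7, -2, -4] = -7.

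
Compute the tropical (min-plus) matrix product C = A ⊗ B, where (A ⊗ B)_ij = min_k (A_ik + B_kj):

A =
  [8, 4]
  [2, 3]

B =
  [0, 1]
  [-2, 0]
A ⊗ B =
  [2, 4]
  [1, 3]

Apply the min-plus product entry-by-entry:
  C[0][0] = min over k of (A[0][0] + B[0][0] = 8 + 0 = 8, A[0][1] + B[1][0] = 4 + -2 = 2) = 2 (attained at k = 1)
  C[0][1] = min over k of (A[0][0] + B[0][1] = 8 + 1 = 9, A[0][1] + B[1][1] = 4 + 0 = 4) = 4 (attained at k = 1)
  C[1][0] = min over k of (A[1][0] + B[0][0] = 2 + 0 = 2, A[1][1] + B[1][0] = 3 + -2 = 1) = 1 (attained at k = 1)
  C[1][1] = min over k of (A[1][0] + B[0][1] = 2 + 1 = 3, A[1][1] + B[1][1] = 3 + 0 = 3) = 3 (attained at k = 0)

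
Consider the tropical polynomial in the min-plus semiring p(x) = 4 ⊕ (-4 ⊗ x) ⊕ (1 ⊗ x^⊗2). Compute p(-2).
p(-2) = -6

A tropical monomial a ⊗ x^⊗i evaluates to a + i · x. Evaluating each term at x = -2:
  Term 0 contributes 4 + 0 · -2 = 4
  Term 1 contributes -4 + 1 · -2 = -6
  Term 2 contributes 1 + 2 · -2 = -3
p(-2) = ⊕ of these = min[4, -6, -3] = -6.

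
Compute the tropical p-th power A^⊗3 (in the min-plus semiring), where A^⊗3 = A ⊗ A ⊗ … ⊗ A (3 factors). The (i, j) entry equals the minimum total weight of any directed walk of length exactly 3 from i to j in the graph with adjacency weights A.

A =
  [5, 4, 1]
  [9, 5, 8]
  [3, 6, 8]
A^⊗3 =
  [9, 8, 5]
  [13, 15, 12]
  [7, 10, 9]

Each entry (A^⊗3)_ij equals the minimum over all length-3 walks i = v_0 → v_1 → … → v_3 = j of Σ_t A[v_t][v_{t+1}]. For example, for (i, j) = (0, 2) we minimise over 9 possible intermediate vertex sequences; the minimum is 5, attained along the walk 0 → 2 → 0 → 2.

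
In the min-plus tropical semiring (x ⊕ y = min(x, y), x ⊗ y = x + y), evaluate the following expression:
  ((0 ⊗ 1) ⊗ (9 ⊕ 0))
((0 ⊗ 1) ⊗ (9 ⊕ 0)) = 1

Expand innermost to outermost. Recall ⊕ takes the minimum of its arguments and ⊗ takes their sum. Working out the expression ((0 ⊗ 1) ⊗ (9 ⊕ 0)) gives 1.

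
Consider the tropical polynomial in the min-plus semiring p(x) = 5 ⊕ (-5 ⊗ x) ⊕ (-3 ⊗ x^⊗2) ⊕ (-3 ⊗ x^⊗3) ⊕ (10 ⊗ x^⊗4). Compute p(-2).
p(-2) = -9

A tropical monomial a ⊗ x^⊗i evaluates to a + i · x. Evaluating each term at x = -2:
  Term 0 contributes 5 + 0 · -2 = 5
  Term 1 contributes -5 + 1 · -2 = -7
  Term 2 contributes -3 + 2 · -2 = -7
  Term 3 contributes -3 + 3 · -2 = -9
  Term 4 contributes 10 + 4 · -2 = 2
p(-2) = ⊕ of these = min[5, -7, -7, -9, 2] = -9.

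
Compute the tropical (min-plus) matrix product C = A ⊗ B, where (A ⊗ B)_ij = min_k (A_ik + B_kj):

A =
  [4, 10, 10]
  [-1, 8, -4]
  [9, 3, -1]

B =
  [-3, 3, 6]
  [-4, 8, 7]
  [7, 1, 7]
A ⊗ B =
  [1, 7, 10]
  [-4, -3, 3]
  [-1, 0, 6]

Apply the min-plus product entry-by-entry:
  C[0][0] = min over k of (A[0][0] + B[0][0] = 4 + -3 = 1, A[0][1] + B[1][0] = 10 + -4 = 6, A[0][2] + B[2][0] = 10 + 7 = 17) = 1 (attained at k = 0)
  C[0][1] = min over k of (A[0][0] + B[0][1] = 4 + 3 = 7, A[0][1] + B[1][1] = 10 + 8 = 18, A[0][2] + B[2][1] = 10 + 1 = 11) = 7 (attained at k = 0)
  C[0][2] = min over k of (A[0][0] + B[0][2] = 4 + 6 = 10, A[0][1] + B[1][2] = 10 + 7 = 17, A[0][2] + B[2][2] = 10 + 7 = 17) = 10 (attained at k = 0)
  C[1][0] = min over k of (A[1][0] + B[0][0] = -1 + -3 = -4, A[1][1] + B[1][0] = 8 + -4 = 4, A[1][2] + B[2][0] = -4 + 7 = 3) = -4 (attained at k = 0)
  C[1][1] = min over k of (A[1][0] + B[0][1] = -1 + 3 = 2, A[1][1] + B[1][1] = 8 + 8 = 16, A[1][2] + B[2][1] = -4 + 1 = -3) = -3 (attained at k = 2)
  C[1][2] = min over k of (A[1][0] + B[0][2] = -1 + 6 = 5, A[1][1] + B[1][2] = 8 + 7 = 15, A[1][2] + B[2][2] = -4 + 7 = 3) = 3 (attained at k = 2)
  C[2][0] = min over k of (A[2][0] + B[0][0] = 9 + -3 = 6, A[2][1] + B[1][0] = 3 + -4 = -1, A[2][2] + B[2][0] = -1 + 7 = 6) = -1 (attained at k = 1)
  C[2][1] = min over k of (A[2][0] + B[0][1] = 9 + 3 = 12, A[2][1] + B[1][1] = 3 + 8 = 11, A[2][2] + B[2][1] = -1 + 1 = 0) = 0 (attained at k = 2)
  C[2][2] = min over k of (A[2][0] + B[0][2] = 9 + 6 = 15, A[2][1] + B[1][2] = 3 + 7 = 10, A[2][2] + B[2][2] = -1 + 7 = 6) = 6 (attained at k = 2)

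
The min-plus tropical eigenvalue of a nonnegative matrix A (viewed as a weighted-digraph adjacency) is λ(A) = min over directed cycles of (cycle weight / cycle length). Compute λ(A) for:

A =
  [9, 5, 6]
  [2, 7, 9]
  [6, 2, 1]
λ(A) = 1

Enumerate directed cycles and compute their means (weight / length). Sample:
  cycle 0 → 0: weight = 9, length = 1, mean = 9/1 ≈ 9.000
  cycle 1 → 1: weight = 7, length = 1, mean = 7/1 ≈ 7.000
  cycle 2 → 2: weight = 1, length = 1, mean = 1/1 ≈ 1.000
  cycle 0 → 1 → 0: weight = 7, length = 2, mean = 7/2 ≈ 3.500
  cycle 0 → 2 → 0: weight = 12, length = 2, mean = 12/2 ≈ 6.000
  cycle 1 → 0 → 1: weight = 7, length = 2, mean = 7/2 ≈ 3.500
Minimum mean = 1.000, attained e.g. along the cycle 2 → 2 with weight 1 and length 1. So λ(A) = 1/1 = 1.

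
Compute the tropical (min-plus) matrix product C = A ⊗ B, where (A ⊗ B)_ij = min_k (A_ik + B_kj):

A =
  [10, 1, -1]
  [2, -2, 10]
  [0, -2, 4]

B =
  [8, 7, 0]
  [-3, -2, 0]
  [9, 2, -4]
A ⊗ B =
  [-2, -1, -5]
  [-5, -4, -2]
  [-5, -4, -2]

Apply the min-plus product entry-by-entry:
  C[0][0] = min over k of (A[0][0] + B[0][0] = 10 + 8 = 18, A[0][1] + B[1][0] = 1 + -3 = -2, A[0][2] + B[2][0] = -1 + 9 = 8) = -2 (attained at k = 1)
  C[0][1] = min over k of (A[0][0] + B[0][1] = 10 + 7 = 17, A[0][1] + B[1][1] = 1 + -2 = -1, A[0][2] + B[2][1] = -1 + 2 = 1) = -1 (attained at k = 1)
  C[0][2] = min over k of (A[0][0] + B[0][2] = 10 + 0 = 10, A[0][1] + B[1][2] = 1 + 0 = 1, A[0][2] + B[2][2] = -1 + -4 = -5) = -5 (attained at k = 2)
  C[1][0] = min over k of (A[1][0] + B[0][0] = 2 + 8 = 10, A[1][1] + B[1][0] = -2 + -3 = -5, A[1][2] + B[2][0] = 10 + 9 = 19) = -5 (attained at k = 1)
  C[1][1] = min over k of (A[1][0] + B[0][1] = 2 + 7 = 9, A[1][1] + B[1][1] = -2 + -2 = -4, A[1][2] + B[2][1] = 10 + 2 = 12) = -4 (attained at k = 1)
  C[1][2] = min over k of (A[1][0] + B[0][2] = 2 + 0 = 2, A[1][1] + B[1][2] = -2 + 0 = -2, A[1][2] + B[2][2] = 10 + -4 = 6) = -2 (attained at k = 1)
  C[2][0] = min over k of (A[2][0] + B[0][0] = 0 + 8 = 8, A[2][1] + B[1][0] = -2 + -3 = -5, A[2][2] + B[2][0] = 4 + 9 = 13) = -5 (attained at k = 1)
  C[2][1] = min over k of (A[2][0] + B[0][1] = 0 + 7 = 7, A[2][1] + B[1][1] = -2 + -2 = -4, A[2][2] + B[2][1] = 4 + 2 = 6) = -4 (attained at k = 1)
  C[2][2] = min over k of (A[2][0] + B[0][2] = 0 + 0 = 0, A[2][1] + B[1][2] = -2 + 0 = -2, A[2][2] + B[2][2] = 4 + -4 = 0) = -2 (attained at k = 1)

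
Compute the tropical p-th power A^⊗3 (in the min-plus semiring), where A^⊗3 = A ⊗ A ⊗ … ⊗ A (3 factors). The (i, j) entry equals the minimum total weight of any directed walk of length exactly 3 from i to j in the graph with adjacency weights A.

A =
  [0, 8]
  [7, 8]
A^⊗3 =
  [0, 8]
  [7, 15]

Each entry (A^⊗3)_ij equals the minimum over all length-3 walks i = v_0 → v_1 → … → v_3 = j of Σ_t A[v_t][v_{t+1}]. For example, for (i, j) = (0, 1) we minimise over 4 possible intermediate vertex sequences; the minimum is 8, attained along the walk 0 → 0 → 0 → 1.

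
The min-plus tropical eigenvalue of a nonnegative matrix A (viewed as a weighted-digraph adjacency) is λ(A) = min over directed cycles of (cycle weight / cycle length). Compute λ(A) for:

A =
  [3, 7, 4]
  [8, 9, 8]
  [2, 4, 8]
λ(A) = 3

Enumerate directed cycles and compute their means (weight / length). Sample:
  cycle 0 → 0: weight = 3, length = 1, mean = 3/1 ≈ 3.000
  cycle 1 → 1: weight = 9, length = 1, mean = 9/1 ≈ 9.000
  cycle 2 → 2: weight = 8, length = 1, mean = 8/1 ≈ 8.000
  cycle 0 → 1 → 0: weight = 15, length = 2, mean = 15/2 ≈ 7.500
  cycle 0 → 2 → 0: weight = 6, length = 2, mean = 6/2 ≈ 3.000
  cycle 1 → 0 → 1: weight = 15, length = 2, mean = 15/2 ≈ 7.500
Minimum mean = 3.000, attained e.g. along the cycle 0 → 0 with weight 3 and length 1. So λ(A) = 3/1 = 3.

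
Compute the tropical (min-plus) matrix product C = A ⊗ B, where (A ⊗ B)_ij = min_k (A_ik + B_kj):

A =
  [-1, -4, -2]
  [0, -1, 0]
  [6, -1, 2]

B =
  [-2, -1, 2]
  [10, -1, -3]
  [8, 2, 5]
A ⊗ B =
  [-3, -5, -7]
  [-2, -2, -4]
  [4, -2, -4]

Apply the min-plus product entry-by-entry:
  C[0][0] = min over k of (A[0][0] + B[0][0] = -1 + -2 = -3, A[0][1] + B[1][0] = -4 + 10 = 6, A[0][2] + B[2][0] = -2 + 8 = 6) = -3 (attained at k = 0)
  C[0][1] = min over k of (A[0][0] + B[0][1] = -1 + -1 = -2, A[0][1] + B[1][1] = -4 + -1 = -5, A[0][2] + B[2][1] = -2 + 2 = 0) = -5 (attained at k = 1)
  C[0][2] = min over k of (A[0][0] + B[0][2] = -1 + 2 = 1, A[0][1] + B[1][2] = -4 + -3 = -7, A[0][2] + B[2][2] = -2 + 5 = 3) = -7 (attained at k = 1)
  C[1][0] = min over k of (A[1][0] + B[0][0] = 0 + -2 = -2, A[1][1] + B[1][0] = -1 + 10 = 9, A[1][2] + B[2][0] = 0 + 8 = 8) = -2 (attained at k = 0)
  C[1][1] = min over k of (A[1][0] + B[0][1] = 0 + -1 = -1, A[1][1] + B[1][1] = -1 + -1 = -2, A[1][2] + B[2][1] = 0 + 2 = 2) = -2 (attained at k = 1)
  C[1][2] = min over k of (A[1][0] + B[0][2] = 0 + 2 = 2, A[1][1] + B[1][2] = -1 + -3 = -4, A[1][2] + B[2][2] = 0 + 5 = 5) = -4 (attained at k = 1)
  C[2][0] = min over k of (A[2][0] + B[0][0] = 6 + -2 = 4, A[2][1] + B[1][0] = -1 + 10 = 9, A[2][2] + B[2][0] = 2 + 8 = 10) = 4 (attained at k = 0)
  C[2][1] = min over k of (A[2][0] + B[0][1] = 6 + -1 = 5, A[2][1] + B[1][1] = -1 + -1 = -2, A[2][2] + B[2][1] = 2 + 2 = 4) = -2 (attained at k = 1)
  C[2][2] = min over k of (A[2][0] + B[0][2] = 6 + 2 = 8, A[2][1] + B[1][2] = -1 + -3 = -4, A[2][2] + B[2][2] = 2 + 5 = 7) = -4 (attained at k = 1)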